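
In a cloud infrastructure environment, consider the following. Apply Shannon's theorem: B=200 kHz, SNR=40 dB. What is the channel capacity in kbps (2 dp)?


Given: B = 200 kHz, SNR = 40 dB
SNR linear = 10^(40/10) = 10000
1 + SNR = 10001
log2(10001) = 13.2878566418
C = 200 * 1000 * 13.2878566418 = 2657571.3284 bps
C = 2657.571328 kbps -> 2657.57 kbps (2 dp)

2657.57


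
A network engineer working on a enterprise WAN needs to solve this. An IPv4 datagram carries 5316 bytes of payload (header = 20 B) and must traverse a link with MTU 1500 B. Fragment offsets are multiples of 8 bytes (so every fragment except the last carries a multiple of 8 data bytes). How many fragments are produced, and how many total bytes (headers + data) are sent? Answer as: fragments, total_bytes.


Max data per non-final fragment = floor((MTU - header)/8)*8 = floor((1500 - 20)/8)*8 = floor(1480/8)*8 = 1480 B
Final fragment needs no 8-byte alignment: it can carry up to MTU - header = 1480 B
Non-final fragments needed = ceil((payload - 1480) / 1480) = ceil(3836/1480) = ceil(2.5919) = 3
Number of fragments = 3 + 1 = 4
Fragment sizes (data): 3 * 1480 B + 876 B (last, 876 <= 1480 OK)
Total bytes sent = payload + n_frags * header = 5316 + 4*20 = 5316 + 80 = 5396 B

4, 5396


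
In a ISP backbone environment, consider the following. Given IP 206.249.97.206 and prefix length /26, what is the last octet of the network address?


Given: IP = 206.249.97.206, prefix = /26
Subnet mask = 255.255.255.192
Last octet of IP: 206
Last octet of mask: 192
Network last octet = 206 AND 192 = 192

192


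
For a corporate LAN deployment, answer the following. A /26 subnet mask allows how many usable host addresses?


Given: subnet mask /26
Host bits = 32 - 26 = 6
Total addresses = 2^6 = 64
Usable hosts = 64 - 2 (network + broadcast) = 62

62


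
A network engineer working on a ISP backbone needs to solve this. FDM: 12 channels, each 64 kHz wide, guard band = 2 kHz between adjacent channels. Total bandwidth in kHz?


Given: 12 channels, 64 kHz each, guard = 2 kHz
Channel bandwidth = 12 * 64 = 768 kHz
Guard bands = 11 gaps * 2 kHz = 22 kHz
Total = 768 + 22 = 790 kHz

790


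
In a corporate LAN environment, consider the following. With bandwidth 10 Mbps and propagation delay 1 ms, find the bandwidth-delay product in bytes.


Given: bandwidth = 10 Mbps, delay = 1 ms
BDP in bits = 10 * 10^6 * 1 / 1000
BDP in bits = 10000
BDP in bytes = 10000 / 8 = 1250

1250


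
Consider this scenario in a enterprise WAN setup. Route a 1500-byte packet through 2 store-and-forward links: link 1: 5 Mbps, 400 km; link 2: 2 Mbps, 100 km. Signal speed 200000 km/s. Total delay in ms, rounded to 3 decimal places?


Packet = 1500 bytes = 12000 bits. Store-and-forward: sum (t_trans + t_prop) per link.
Link 1: t_trans = 12000/(5*10^6) s = 2.4000 ms; t_prop = 400/200000 s = 2.0000 ms; subtotal = 4.4000 ms
Link 2: t_trans = 12000/(2*10^6) s = 6.0000 ms; t_prop = 100/200000 s = 0.5000 ms; subtotal = 6.5000 ms
End-to-end = 4.4000 + 6.5000 = 10.9000 ms -> 10.900 ms (3 dp)

10.900


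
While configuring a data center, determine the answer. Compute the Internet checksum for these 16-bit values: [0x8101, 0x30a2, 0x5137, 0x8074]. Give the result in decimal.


Given words: [0x8101, 0x30a2, 0x5137, 0x8074]
Step 1: Sum all words
Raw sum = 33025 + 12450 + 20791 + 32884 = 99150
Step 2: Fold carry: (33614 + 1) = 33615
One's complement = ~33615 & 0xFFFF = 31920

31920


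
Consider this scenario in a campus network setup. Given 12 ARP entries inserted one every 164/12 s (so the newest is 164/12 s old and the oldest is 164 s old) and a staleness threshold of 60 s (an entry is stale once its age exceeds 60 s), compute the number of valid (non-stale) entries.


Ages are k * 164/12 s for k = 1..12 (spacing = 13.6667 s).
Entry k is valid iff k * 164/12 <= 60 iff k <= 12 * 60 / 164 = 4.3902
n_valid = floor(4.3902) = 4
(n_stale = 12 - 4 = 8)

4


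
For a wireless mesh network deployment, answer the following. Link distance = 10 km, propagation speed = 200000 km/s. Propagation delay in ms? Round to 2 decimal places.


Given: distance = 10 km, speed = 200000 km/s
Delay = distance / speed = 10 / 200000 seconds
Delay in ms = 10 * 1000 / 200000
Delay = 0.0500 ms
Rounded to 2 dp = 0.05 ms

0.05


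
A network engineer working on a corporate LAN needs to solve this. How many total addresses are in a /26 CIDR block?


Given: CIDR prefix /26
Host bits = 32 - 26 = 6
Total addresses = 2^6 = 64

64


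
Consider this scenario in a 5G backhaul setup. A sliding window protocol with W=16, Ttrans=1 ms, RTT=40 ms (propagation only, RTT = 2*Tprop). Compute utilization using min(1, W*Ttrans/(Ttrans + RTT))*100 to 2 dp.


Given: W = 16, Ttrans = 1 ms, RTT = 40 ms (= 2 * Tprop, Tprop = 20 ms)
Cycle time = Ttrans + RTT = 1 + 40 = 41 ms (first packet sent until its ACK returns)
W * Ttrans = 16 * 1 = 16 ms of sending per cycle
W * Ttrans / (Ttrans + RTT) = 16 / 41 = 0.390244
U = min(1, 0.390244) = 0.390244
U% = 39.02%

39.02


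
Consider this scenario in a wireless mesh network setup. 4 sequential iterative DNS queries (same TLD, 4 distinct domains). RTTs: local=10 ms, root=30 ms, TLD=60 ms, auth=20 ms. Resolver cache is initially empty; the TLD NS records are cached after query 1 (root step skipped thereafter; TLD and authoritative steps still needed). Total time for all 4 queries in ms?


Lookup 1 (cold cache): local + root + TLD + auth = 10 + 30 + 60 + 20 = 120 ms
Lookups 2..4 (TLD NS cached -> skip root; new domain -> still ask TLD and auth): local + TLD + auth = 10 + 60 + 20 = 90 ms each
Remaining 3 lookups: 3 * 90 = 270 ms
Total = 120 + 270 = 390 ms

390


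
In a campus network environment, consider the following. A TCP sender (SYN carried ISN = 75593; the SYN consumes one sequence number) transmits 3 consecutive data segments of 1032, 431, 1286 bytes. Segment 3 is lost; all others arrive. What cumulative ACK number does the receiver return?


SYN uses sequence number 75593; first data byte = ISN + 1 = 75594.
Segment 1: SEQ = 75594, len = 1032 B, covers [75594, 76625]
Segment 2: SEQ = 76626, len = 431 B, covers [76626, 77056]
Segment 3: SEQ = 77057, len = 1286 B, covers [77057, 78342] [LOST]
In-order data received: bytes [75594, 77056] (segments 1..2).
Segment 3 missing -> gap begins at byte 77057.
Cumulative ACK = next expected in-order byte = 75594 + 1032 + 431 = 77057

77057


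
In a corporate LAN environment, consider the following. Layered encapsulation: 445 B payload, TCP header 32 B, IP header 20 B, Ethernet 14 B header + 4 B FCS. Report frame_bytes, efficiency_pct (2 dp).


TCP segment = 445 + 32 = 477 B
IP packet = 477 + 20 = 497 B
Ethernet frame = 497 + 14 + 4 = 515 B
Efficiency = app / frame = 445 / 515 = 0.864078 = 86.4078% -> 86.41% (2 dp)

515, 86.41


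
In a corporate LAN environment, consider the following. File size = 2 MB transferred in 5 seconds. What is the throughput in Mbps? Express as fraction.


Given: file = 2 MB, time = 5 s
File in Mb = 2 * 8 = 16 Mb
Throughput = 16 / 5 Mbps
Throughput = 16/5 Mbps

16/5


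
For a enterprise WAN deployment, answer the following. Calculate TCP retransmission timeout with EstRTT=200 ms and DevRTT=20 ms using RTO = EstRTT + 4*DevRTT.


Given: EstRTT = 200 ms, DevRTT = 20 ms
Timeout = EstRTT + 4 * DevRTT
4 * DevRTT = 4 * 20 = 80
Timeout = 200 + 80 = 280 ms

280


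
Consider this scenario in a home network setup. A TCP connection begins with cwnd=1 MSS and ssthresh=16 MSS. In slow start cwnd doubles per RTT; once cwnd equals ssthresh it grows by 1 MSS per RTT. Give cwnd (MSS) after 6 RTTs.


RTT 0: cwnd = 1 MSS (initial)
RTT 1: cwnd = 2 MSS (slow start, doubled)
RTT 2: cwnd = 4 MSS (slow start, doubled)
RTT 3: cwnd = 8 MSS (slow start, doubled)
RTT 4: cwnd = 16 MSS (slow start, doubled)
RTT 5: cwnd = 17 MSS (congestion avoidance, +1)
RTT 6: cwnd = 18 MSS (congestion avoidance, +1)

18


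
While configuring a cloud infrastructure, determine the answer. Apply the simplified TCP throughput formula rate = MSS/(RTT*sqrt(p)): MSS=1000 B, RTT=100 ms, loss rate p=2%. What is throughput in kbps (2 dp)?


Given: MSS = 1000 bytes, RTT = 100 ms, loss = 2%
RTT in seconds = 100 / 1000 = 0.1
Loss rate = 2% = 0.02
sqrt(loss) = sqrt(0.02) = 0.141421356237
Throughput (bytes/s) = 1000 / (0.1 * 0.141421356237) = 70710.6781
Throughput (kbps) = 70710.6781 * 8 / 1000 = 565.685425 -> 565.69 kbps (2 dp)

565.69


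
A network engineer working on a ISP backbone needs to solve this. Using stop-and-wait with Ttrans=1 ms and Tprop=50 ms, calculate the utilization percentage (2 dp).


Given: Ttrans = 1 ms, Tprop = 50 ms
RTT = 2 * Tprop = 2 * 50 = 100 ms
U = Ttrans / (Ttrans + RTT)
U = 1 / (1 + 100)
U = 1 / 101 = 0.009901
U% = 0.99%

0.99


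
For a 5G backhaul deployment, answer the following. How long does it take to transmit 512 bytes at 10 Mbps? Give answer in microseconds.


Given: packet = 512 bytes, bandwidth = 10 Mbps
Packet in bits = 512 * 8 = 4096 bits
Bandwidth = 10 * 10^6 = 10000000 bps
Time = 4096 / 10000000 seconds
Time in us = 4096 * 10^6 / 10000000 = 409.6

409.6


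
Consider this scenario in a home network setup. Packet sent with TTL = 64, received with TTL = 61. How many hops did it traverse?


Given: initial TTL = 64, received TTL = 61
Hops = initial TTL - received TTL
Hops = 64 - 61 = 3

3


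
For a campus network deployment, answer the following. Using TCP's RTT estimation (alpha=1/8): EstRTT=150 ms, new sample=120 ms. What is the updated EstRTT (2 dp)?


Given: EstRTT = 150 ms, SampleRTT = 120 ms, alpha = 1/8
New EstRTT = (1 - alpha) * EstRTT + alpha * SampleRTT
(7/8) * 150 = 131.25
(1/8) * 120 = 15
New EstRTT = 131.25 + 15 = 146.25 ms -> 146.25 ms (2 dp)

146.25


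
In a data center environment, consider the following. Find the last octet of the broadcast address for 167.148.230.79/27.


Given: IP = 167.148.230.79, prefix = /27
Host bits = 32 - 27 = 5
Network last octet = 79 AND mask = 64
Host part size = 2^5 - 1 = 31
Broadcast last octet = 64 OR 31 = 95

95


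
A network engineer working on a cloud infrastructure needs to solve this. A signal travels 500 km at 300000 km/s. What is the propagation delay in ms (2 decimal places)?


Given: distance = 500 km, speed = 300000 km/s
Delay = distance / speed = 500 / 300000 seconds
Delay in ms = 500 * 1000 / 300000
Delay = 1.6667 ms
Rounded to 2 dp = 1.67 ms

1.67


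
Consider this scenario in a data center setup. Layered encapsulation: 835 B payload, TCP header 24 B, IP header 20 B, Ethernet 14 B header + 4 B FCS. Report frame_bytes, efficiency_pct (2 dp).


TCP segment = 835 + 24 = 859 B
IP packet = 859 + 20 = 879 B
Ethernet frame = 879 + 14 + 4 = 897 B
Efficiency = app / frame = 835 / 897 = 0.930881 = 93.0881% -> 93.09% (2 dp)

897, 93.09


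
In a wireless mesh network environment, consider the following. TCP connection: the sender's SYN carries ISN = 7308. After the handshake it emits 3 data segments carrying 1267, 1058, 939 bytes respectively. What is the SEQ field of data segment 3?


The SYN occupies sequence number ISN = 7308, so the first data byte is ISN + 1 = 7309.
SEQ of data segment i = (ISN + 1) + sum of payload sizes of segments 1..i-1.
Segment 1: SEQ = 7309, payload = 1267 bytes
Segment 2: SEQ = 8576, payload = 1058 bytes
Segment 3: SEQ = 9634, payload = 939 bytes
SEQ of segment 3 = 7309 + 1267 + 1058 = 9634

9634


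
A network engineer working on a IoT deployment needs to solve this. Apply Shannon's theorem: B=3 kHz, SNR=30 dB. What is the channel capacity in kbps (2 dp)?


Given: B = 3 kHz, SNR = 30 dB
SNR linear = 10^(30/10) = 1000
1 + SNR = 1001
log2(1001) = 9.9672262588
C = 3 * 1000 * 9.9672262588 = 29901.6788 bps
C = 29.901679 kbps -> 29.90 kbps (2 dp)

29.90


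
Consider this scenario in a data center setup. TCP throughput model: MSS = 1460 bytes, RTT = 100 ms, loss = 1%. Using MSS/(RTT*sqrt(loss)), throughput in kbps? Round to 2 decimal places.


Given: MSS = 1460 bytes, RTT = 100 ms, loss = 1%
RTT in seconds = 100 / 1000 = 0.1
Loss rate = 1% = 0.01
sqrt(loss) = sqrt(0.01) = 0.1
Throughput (bytes/s) = 1460 / (0.1 * 0.1) = 146000.0000
Throughput (kbps) = 146000.0000 * 8 / 1000 = 1168.000000 -> 1168.00 kbps (2 dp)

1168.00


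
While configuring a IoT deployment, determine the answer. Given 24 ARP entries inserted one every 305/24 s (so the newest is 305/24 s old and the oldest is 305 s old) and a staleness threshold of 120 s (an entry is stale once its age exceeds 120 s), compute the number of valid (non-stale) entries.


Ages are k * 305/24 s for k = 1..24 (spacing = 12.7083 s).
Entry k is valid iff k * 305/24 <= 120 iff k <= 24 * 120 / 305 = 9.4426
n_valid = floor(9.4426) = 9
(n_stale = 24 - 9 = 15)

9


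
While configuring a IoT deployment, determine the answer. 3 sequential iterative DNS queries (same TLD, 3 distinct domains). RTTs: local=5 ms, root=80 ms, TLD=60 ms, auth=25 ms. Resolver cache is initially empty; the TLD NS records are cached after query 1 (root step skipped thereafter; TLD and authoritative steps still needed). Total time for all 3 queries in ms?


Lookup 1 (cold cache): local + root + TLD + auth = 5 + 80 + 60 + 25 = 170 ms
Lookups 2..3 (TLD NS cached -> skip root; new domain -> still ask TLD and auth): local + TLD + auth = 5 + 60 + 25 = 90 ms each
Remaining 2 lookups: 2 * 90 = 180 ms
Total = 170 + 180 = 350 ms

350


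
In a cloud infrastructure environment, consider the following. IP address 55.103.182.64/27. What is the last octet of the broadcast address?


Given: IP = 55.103.182.64, prefix = /27
Host bits = 32 - 27 = 5
Network last octet = 64 AND mask = 64
Host part size = 2^5 - 1 = 31
Broadcast last octet = 64 OR 31 = 95

95


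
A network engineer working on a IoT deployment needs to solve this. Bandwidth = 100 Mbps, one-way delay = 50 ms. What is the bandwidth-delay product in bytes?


Given: bandwidth = 100 Mbps, delay = 50 ms
BDP in bits = 100 * 10^6 * 50 / 1000
BDP in bits = 5000000
BDP in bytes = 5000000 / 8 = 625000

625000


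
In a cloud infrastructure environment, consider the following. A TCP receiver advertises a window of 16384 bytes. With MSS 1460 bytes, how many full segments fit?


Given: RWND = 16384 bytes, MSS = 1460 bytes
Full segments = floor(RWND / MSS)
Full segments = floor(16384 / 1460)
Full segments = floor(11.2219) = 11

11


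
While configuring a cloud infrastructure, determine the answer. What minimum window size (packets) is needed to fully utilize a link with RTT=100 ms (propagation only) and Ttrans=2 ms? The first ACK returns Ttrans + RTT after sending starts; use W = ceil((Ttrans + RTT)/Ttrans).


Given: Ttrans = 2 ms, RTT = 100 ms (= 2 * Tprop, Tprop = 50 ms)
Time until first ACK returns = Ttrans + RTT = 2 + 100 = 102 ms
Need W * Ttrans >= Ttrans + RTT  ->  W >= (Ttrans + RTT) / Ttrans
(Ttrans + RTT) / Ttrans = 102 / 2 = 51
W_min = ceil(51) = 51

51


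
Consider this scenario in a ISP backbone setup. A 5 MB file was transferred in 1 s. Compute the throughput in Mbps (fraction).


Given: file = 5 MB, time = 1 s
File in Mb = 5 * 8 = 40 Mb
Throughput = 40 / 1 Mbps
Throughput = 40 Mbps

40


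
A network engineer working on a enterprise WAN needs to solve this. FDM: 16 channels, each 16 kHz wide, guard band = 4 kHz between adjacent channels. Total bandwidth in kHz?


Given: 16 channels, 16 kHz each, guard = 4 kHz
Channel bandwidth = 16 * 16 = 256 kHz
Guard bands = 15 gaps * 4 kHz = 60 kHz
Total = 256 + 60 = 316 kHz

316


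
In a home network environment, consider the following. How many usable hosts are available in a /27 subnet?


Given: subnet mask /27
Host bits = 32 - 27 = 5
Total addresses = 2^5 = 32
Usable hosts = 32 - 2 (network + broadcast) = 30

30


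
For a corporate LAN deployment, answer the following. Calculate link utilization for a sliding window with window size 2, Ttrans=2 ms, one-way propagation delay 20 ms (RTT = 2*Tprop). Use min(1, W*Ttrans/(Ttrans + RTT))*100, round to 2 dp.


Given: W = 2, Ttrans = 2 ms, RTT = 40 ms (= 2 * Tprop, Tprop = 20 ms)
Cycle time = Ttrans + RTT = 2 + 40 = 42 ms (first packet sent until its ACK returns)
W * Ttrans = 2 * 2 = 4 ms of sending per cycle
W * Ttrans / (Ttrans + RTT) = 4 / 42 = 0.095238
U = min(1, 0.095238) = 0.095238
U% = 9.52%

9.52


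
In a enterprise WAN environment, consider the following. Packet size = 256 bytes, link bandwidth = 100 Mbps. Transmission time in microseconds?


Given: packet = 256 bytes, bandwidth = 100 Mbps
Packet in bits = 256 * 8 = 2048 bits
Bandwidth = 100 * 10^6 = 100000000 bps
Time = 2048 / 100000000 seconds
Time in us = 2048 * 10^6 / 100000000 = 20.48

20.48


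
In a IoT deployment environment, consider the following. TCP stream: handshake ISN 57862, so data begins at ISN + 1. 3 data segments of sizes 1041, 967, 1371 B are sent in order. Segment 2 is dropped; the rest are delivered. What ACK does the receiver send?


SYN uses sequence number 57862; first data byte = ISN + 1 = 57863.
Segment 1: SEQ = 57863, len = 1041 B, covers [57863, 58903]
Segment 2: SEQ = 58904, len = 967 B, covers [58904, 59870] [LOST]
Segment 3: SEQ = 59871, len = 1371 B, covers [59871, 61241]
In-order data received: bytes [57863, 58903] (segments 1..1).
Segment 2 missing -> gap begins at byte 58904; later segments buffered out of order.
Cumulative ACK = next expected in-order byte = 57863 + 1041 = 58904

58904


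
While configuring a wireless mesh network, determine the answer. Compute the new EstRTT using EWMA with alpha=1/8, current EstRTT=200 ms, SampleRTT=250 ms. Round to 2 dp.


Given: EstRTT = 200 ms, SampleRTT = 250 ms, alpha = 1/8
New EstRTT = (1 - alpha) * EstRTT + alpha * SampleRTT
(7/8) * 200 = 175
(1/8) * 250 = 31.25
New EstRTT = 175 + 31.25 = 206.25 ms -> 206.25 ms (2 dp)

206.25


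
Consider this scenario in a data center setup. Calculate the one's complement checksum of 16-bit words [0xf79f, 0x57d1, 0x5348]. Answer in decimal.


Given words: [0xf79f, 0x57d1, 0x5348]
Step 1: Sum all words
Raw sum = 63391 + 22481 + 21320 = 107192
Step 2: Fold carry: (41656 + 1) = 41657
One's complement = ~41657 & 0xFFFF = 23878

23878


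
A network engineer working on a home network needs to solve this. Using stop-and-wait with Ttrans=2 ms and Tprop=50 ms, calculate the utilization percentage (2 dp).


Given: Ttrans = 2 ms, Tprop = 50 ms
RTT = 2 * Tprop = 2 * 50 = 100 ms
U = Ttrans / (Ttrans + RTT)
U = 2 / (2 + 100)
U = 2 / 102 = 0.019608
U% = 1.96%

1.96


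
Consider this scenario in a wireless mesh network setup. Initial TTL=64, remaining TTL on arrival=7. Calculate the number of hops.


Given: initial TTL = 64, received TTL = 7
Hops = initial TTL - received TTL
Hops = 64 - 7 = 57

57


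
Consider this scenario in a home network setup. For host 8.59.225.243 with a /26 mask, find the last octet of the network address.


Given: IP = 8.59.225.243, prefix = /26
Subnet mask = 255.255.255.192
Last octet of IP: 243
Last octet of mask: 192
Network last octet = 243 AND 192 = 192

192


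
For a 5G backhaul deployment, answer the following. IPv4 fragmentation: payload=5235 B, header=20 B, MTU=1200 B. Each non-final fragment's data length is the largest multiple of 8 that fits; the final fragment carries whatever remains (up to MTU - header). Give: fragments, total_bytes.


Max data per non-final fragment = floor((MTU - header)/8)*8 = floor((1200 - 20)/8)*8 = floor(1180/8)*8 = 1176 B
Final fragment needs no 8-byte alignment: it can carry up to MTU - header = 1180 B
Non-final fragments needed = ceil((payload - 1180) / 1176) = ceil(4055/1176) = ceil(3.4481) = 4
Number of fragments = 4 + 1 = 5
Fragment sizes (data): 4 * 1176 B + 531 B (last, 531 <= 1180 OK)
Total bytes sent = payload + n_frags * header = 5235 + 5*20 = 5235 + 100 = 5335 B

5, 5335


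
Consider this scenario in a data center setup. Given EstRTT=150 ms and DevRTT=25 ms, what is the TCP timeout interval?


Given: EstRTT = 150 ms, DevRTT = 25 ms
Timeout = EstRTT + 4 * DevRTT
4 * DevRTT = 4 * 25 = 100
Timeout = 150 + 100 = 250 ms

250


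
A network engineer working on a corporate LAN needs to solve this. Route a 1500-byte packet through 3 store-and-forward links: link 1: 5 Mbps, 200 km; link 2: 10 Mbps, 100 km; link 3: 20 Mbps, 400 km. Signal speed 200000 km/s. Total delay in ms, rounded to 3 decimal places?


Packet = 1500 bytes = 12000 bits. Store-and-forward: sum (t_trans + t_prop) per link.
Link 1: t_trans = 12000/(5*10^6) s = 2.4000 ms; t_prop = 200/200000 s = 1.0000 ms; subtotal = 3.4000 ms
Link 2: t_trans = 12000/(10*10^6) s = 1.2000 ms; t_prop = 100/200000 s = 0.5000 ms; subtotal = 1.7000 ms
Link 3: t_trans = 12000/(20*10^6) s = 0.6000 ms; t_prop = 400/200000 s = 2.0000 ms; subtotal = 2.6000 ms
End-to-end = 3.4000 + 1.7000 + 2.6000 = 7.7000 ms -> 7.700 ms (3 dp)

7.700


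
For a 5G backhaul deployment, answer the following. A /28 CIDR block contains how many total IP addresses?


Given: CIDR prefix /28
Host bits = 32 - 28 = 4
Total addresses = 2^4 = 16

16


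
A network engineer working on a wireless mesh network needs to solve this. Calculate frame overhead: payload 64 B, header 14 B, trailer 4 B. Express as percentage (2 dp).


Given: payload = 64 B, header = 14 B, trailer = 4 B
Overhead bytes = header + trailer = 14 + 4 = 18
Total frame = payload + overhead = 64 + 18 = 82
Overhead % = 18 / 82 * 100 = 21.9512% -> 21.95% (2 dp)

21.95


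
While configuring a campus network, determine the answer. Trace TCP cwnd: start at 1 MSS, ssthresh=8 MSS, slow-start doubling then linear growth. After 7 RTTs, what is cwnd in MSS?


RTT 0: cwnd = 1 MSS (initial)
RTT 1: cwnd = 2 MSS (slow start, doubled)
RTT 2: cwnd = 4 MSS (slow start, doubled)
RTT 3: cwnd = 8 MSS (slow start, doubled)
RTT 4: cwnd = 9 MSS (congestion avoidance, +1)
RTT 5: cwnd = 10 MSS (congestion avoidance, +1)
RTT 6: cwnd = 11 MSS (congestion avoidance, +1)
RTT 7: cwnd = 12 MSS (congestion avoidance, +1)

12


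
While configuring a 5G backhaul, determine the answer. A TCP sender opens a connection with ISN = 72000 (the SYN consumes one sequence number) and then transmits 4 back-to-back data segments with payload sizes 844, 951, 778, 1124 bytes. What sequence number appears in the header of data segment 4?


The SYN occupies sequence number ISN = 72000, so the first data byte is ISN + 1 = 72001.
SEQ of data segment i = (ISN + 1) + sum of payload sizes of segments 1..i-1.
Segment 1: SEQ = 72001, payload = 844 bytes
Segment 2: SEQ = 72845, payload = 951 bytes
Segment 3: SEQ = 73796, payload = 778 bytes
Segment 4: SEQ = 74574, payload = 1124 bytes
SEQ of segment 4 = 72001 + 844 + 951 + 778 = 74574

74574


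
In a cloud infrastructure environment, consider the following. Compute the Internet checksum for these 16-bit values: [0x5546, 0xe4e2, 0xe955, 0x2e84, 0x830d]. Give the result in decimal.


Given words: [0x5546, 0xe4e2, 0xe955, 0x2e84, 0x830d]
Step 1: Sum all words
Raw sum = 21830 + 58594 + 59733 + 11908 + 33549 = 185614
Step 2: Fold carry: (54542 + 2) = 54544
One's complement = ~54544 & 0xFFFF = 10991

10991


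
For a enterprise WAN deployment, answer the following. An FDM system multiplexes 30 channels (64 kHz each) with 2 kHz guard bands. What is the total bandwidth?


Given: 30 channels, 64 kHz each, guard = 2 kHz
Channel bandwidth = 30 * 64 = 1920 kHz
Guard bands = 29 gaps * 2 kHz = 58 kHz
Total = 1920 + 58 = 1978 kHz

1978


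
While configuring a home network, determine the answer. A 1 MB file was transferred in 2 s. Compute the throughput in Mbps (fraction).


Given: file = 1 MB, time = 2 s
File in Mb = 1 * 8 = 8 Mb
Throughput = 8 / 2 Mbps
Throughput = 4 Mbps

4


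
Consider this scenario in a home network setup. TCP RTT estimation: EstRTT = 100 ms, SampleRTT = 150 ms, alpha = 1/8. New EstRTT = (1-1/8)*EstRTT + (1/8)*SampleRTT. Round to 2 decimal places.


Given: EstRTT = 100 ms, SampleRTT = 150 ms, alpha = 1/8
New EstRTT = (1 - alpha) * EstRTT + alpha * SampleRTT
(7/8) * 100 = 87.5
(1/8) * 150 = 18.75
New EstRTT = 87.5 + 18.75 = 106.25 ms -> 106.25 ms (2 dp)

106.25


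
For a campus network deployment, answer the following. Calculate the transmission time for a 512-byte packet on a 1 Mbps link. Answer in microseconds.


Given: packet = 512 bytes, bandwidth = 1 Mbps
Packet in bits = 512 * 8 = 4096 bits
Bandwidth = 1 * 10^6 = 1000000 bps
Time = 4096 / 1000000 seconds
Time in us = 4096 * 10^6 / 1000000 = 4096

4096


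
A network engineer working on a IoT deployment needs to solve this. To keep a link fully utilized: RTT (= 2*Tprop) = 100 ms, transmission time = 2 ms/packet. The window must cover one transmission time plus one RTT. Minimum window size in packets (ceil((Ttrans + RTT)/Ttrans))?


Given: Ttrans = 2 ms, RTT = 100 ms (= 2 * Tprop, Tprop = 50 ms)
Time until first ACK returns = Ttrans + RTT = 2 + 100 = 102 ms
Need W * Ttrans >= Ttrans + RTT  ->  W >= (Ttrans + RTT) / Ttrans
(Ttrans + RTT) / Ttrans = 102 / 2 = 51
W_min = ceil(51) = 51

51


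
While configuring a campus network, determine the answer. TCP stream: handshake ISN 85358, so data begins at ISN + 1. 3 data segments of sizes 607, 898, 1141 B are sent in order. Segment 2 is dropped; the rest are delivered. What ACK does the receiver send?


SYN uses sequence number 85358; first data byte = ISN + 1 = 85359.
Segment 1: SEQ = 85359, len = 607 B, covers [85359, 85965]
Segment 2: SEQ = 85966, len = 898 B, covers [85966, 86863] [LOST]
Segment 3: SEQ = 86864, len = 1141 B, covers [86864, 88004]
In-order data received: bytes [85359, 85965] (segments 1..1).
Segment 2 missing -> gap begins at byte 85966; later segments buffered out of order.
Cumulative ACK = next expected in-order byte = 85359 + 607 = 85966

85966


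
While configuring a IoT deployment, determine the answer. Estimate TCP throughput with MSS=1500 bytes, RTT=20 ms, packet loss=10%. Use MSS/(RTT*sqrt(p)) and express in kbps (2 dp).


Given: MSS = 1500 bytes, RTT = 20 ms, loss = 10%
RTT in seconds = 20 / 1000 = 0.02
Loss rate = 10% = 0.1
sqrt(loss) = sqrt(0.1) = 0.316227766017
Throughput (bytes/s) = 1500 / (0.02 * 0.316227766017) = 237170.8245
Throughput (kbps) = 237170.8245 * 8 / 1000 = 1897.366596 -> 1897.37 kbps (2 dp)

1897.37


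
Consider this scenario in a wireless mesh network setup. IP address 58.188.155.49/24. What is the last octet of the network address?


Given: IP = 58.188.155.49, prefix = /24
Subnet mask = 255.255.255.0
Last octet of IP: 49
Last octet of mask: 0
Network last octet = 49 AND 0 = 0

0


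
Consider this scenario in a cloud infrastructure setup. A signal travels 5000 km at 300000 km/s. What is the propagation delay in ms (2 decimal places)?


Given: distance = 5000 km, speed = 300000 km/s
Delay = distance / speed = 5000 / 300000 seconds
Delay in ms = 5000 * 1000 / 300000
Delay = 16.6667 ms
Rounded to 2 dp = 16.67 ms

16.67


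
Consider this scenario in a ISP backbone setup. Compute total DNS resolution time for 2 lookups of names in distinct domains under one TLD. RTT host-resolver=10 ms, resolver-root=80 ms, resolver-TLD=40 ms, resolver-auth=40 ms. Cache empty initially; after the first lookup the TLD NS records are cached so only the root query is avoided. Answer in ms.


Lookup 1 (cold cache): local + root + TLD + auth = 10 + 80 + 40 + 40 = 170 ms
Lookups 2..2 (TLD NS cached -> skip root; new domain -> still ask TLD and auth): local + TLD + auth = 10 + 40 + 40 = 90 ms each
Remaining 1 lookups: 1 * 90 = 90 ms
Total = 170 + 90 = 260 ms

260


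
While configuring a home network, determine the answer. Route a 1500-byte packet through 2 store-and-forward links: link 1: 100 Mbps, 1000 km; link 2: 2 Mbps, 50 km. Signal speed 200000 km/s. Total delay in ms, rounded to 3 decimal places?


Packet = 1500 bytes = 12000 bits. Store-and-forward: sum (t_trans + t_prop) per link.
Link 1: t_trans = 12000/(100*10^6) s = 0.1200 ms; t_prop = 1000/200000 s = 5.0000 ms; subtotal = 5.1200 ms
Link 2: t_trans = 12000/(2*10^6) s = 6.0000 ms; t_prop = 50/200000 s = 0.2500 ms; subtotal = 6.2500 ms
End-to-end = 5.1200 + 6.2500 = 11.3700 ms -> 11.370 ms (3 dp)

11.370


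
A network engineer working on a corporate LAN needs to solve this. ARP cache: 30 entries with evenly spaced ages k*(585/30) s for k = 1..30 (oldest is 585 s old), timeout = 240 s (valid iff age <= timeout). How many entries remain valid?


Ages are k * 585/30 s for k = 1..30 (spacing = 19.5000 s).
Entry k is valid iff k * 585/30 <= 240 iff k <= 30 * 240 / 585 = 12.3077
n_valid = floor(12.3077) = 12
(n_stale = 30 - 12 = 18)

12


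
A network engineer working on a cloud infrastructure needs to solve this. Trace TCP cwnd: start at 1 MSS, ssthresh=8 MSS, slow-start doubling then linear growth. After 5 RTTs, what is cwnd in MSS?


RTT 0: cwnd = 1 MSS (initial)
RTT 1: cwnd = 2 MSS (slow start, doubled)
RTT 2: cwnd = 4 MSS (slow start, doubled)
RTT 3: cwnd = 8 MSS (slow start, doubled)
RTT 4: cwnd = 9 MSS (congestion avoidance, +1)
RTT 5: cwnd = 10 MSS (congestion avoidance, +1)

10


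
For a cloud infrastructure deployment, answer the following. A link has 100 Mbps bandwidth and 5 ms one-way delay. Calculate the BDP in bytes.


Given: bandwidth = 100 Mbps, delay = 5 ms
BDP in bits = 100 * 10^6 * 5 / 1000
BDP in bits = 500000
BDP in bytes = 500000 / 8 = 62500

62500


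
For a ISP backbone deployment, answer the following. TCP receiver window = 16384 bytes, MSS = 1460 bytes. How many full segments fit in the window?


Given: RWND = 16384 bytes, MSS = 1460 bytes
Full segments = floor(RWND / MSS)
Full segments = floor(16384 / 1460)
Full segments = floor(11.2219) = 11

11


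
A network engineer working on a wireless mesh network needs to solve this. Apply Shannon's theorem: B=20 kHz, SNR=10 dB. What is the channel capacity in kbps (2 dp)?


Given: B = 20 kHz, SNR = 10 dB
SNR linear = 10^(10/10) = 10
1 + SNR = 11
log2(11) = 3.4594316186
C = 20 * 1000 * 3.4594316186 = 69188.6324 bps
C = 69.188632 kbps -> 69.19 kbps (2 dp)

69.19


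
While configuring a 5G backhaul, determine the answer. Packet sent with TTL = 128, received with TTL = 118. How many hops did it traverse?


Given: initial TTL = 128, received TTL = 118
Hops = initial TTL - received TTL
Hops = 128 - 118 = 10

10


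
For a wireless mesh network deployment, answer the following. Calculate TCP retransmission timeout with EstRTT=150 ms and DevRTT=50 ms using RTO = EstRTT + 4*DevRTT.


Given: EstRTT = 150 ms, DevRTT = 50 ms
Timeout = EstRTT + 4 * DevRTT
4 * DevRTT = 4 * 50 = 200
Timeout = 150 + 200 = 350 ms

350


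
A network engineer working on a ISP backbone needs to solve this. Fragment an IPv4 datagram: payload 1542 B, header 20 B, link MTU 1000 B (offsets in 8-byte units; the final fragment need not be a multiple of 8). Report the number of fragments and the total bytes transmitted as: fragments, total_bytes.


Max data per non-final fragment = floor((MTU - header)/8)*8 = floor((1000 - 20)/8)*8 = floor(980/8)*8 = 976 B
Final fragment needs no 8-byte alignment: it can carry up to MTU - header = 980 B
Non-final fragments needed = ceil((payload - 980) / 976) = ceil(562/976) = ceil(0.5758) = 1
Number of fragments = 1 + 1 = 2
Fragment sizes (data): 1 * 976 B + 566 B (last, 566 <= 980 OK)
Total bytes sent = payload + n_frags * header = 1542 + 2*20 = 1542 + 40 = 1582 B

2, 1582


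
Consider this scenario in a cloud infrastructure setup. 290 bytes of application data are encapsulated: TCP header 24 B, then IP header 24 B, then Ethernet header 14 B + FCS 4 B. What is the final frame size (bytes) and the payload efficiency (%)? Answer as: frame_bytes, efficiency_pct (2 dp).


TCP segment = 290 + 24 = 314 B
IP packet = 314 + 24 = 338 B
Ethernet frame = 338 + 14 + 4 = 356 B
Efficiency = app / frame = 290 / 356 = 0.814607 = 81.4607% -> 81.46% (2 dp)

356, 81.46


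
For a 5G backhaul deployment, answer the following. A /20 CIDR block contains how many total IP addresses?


Given: CIDR prefix /20
Host bits = 32 - 20 = 12
Total addresses = 2^12 = 4096

4096


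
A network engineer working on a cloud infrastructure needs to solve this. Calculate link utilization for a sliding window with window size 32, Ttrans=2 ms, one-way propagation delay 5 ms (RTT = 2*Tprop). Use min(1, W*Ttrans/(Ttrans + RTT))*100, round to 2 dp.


Given: W = 32, Ttrans = 2 ms, RTT = 10 ms (= 2 * Tprop, Tprop = 5 ms)
Cycle time = Ttrans + RTT = 2 + 10 = 12 ms (first packet sent until its ACK returns)
W * Ttrans = 32 * 2 = 64 ms of sending per cycle
W * Ttrans / (Ttrans + RTT) = 64 / 12 = 5.333333
U = min(1, 5.333333) = 1.000000
U% = 100.00%

100.00


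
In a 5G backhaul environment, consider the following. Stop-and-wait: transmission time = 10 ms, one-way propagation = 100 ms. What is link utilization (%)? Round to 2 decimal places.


Given: Ttrans = 10 ms, Tprop = 100 ms
RTT = 2 * Tprop = 2 * 100 = 200 ms
U = Ttrans / (Ttrans + RTT)
U = 10 / (10 + 200)
U = 10 / 210 = 0.047619
U% = 4.76%

4.76


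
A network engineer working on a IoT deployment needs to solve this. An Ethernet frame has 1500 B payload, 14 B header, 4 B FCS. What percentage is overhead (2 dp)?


Given: payload = 1500 B, header = 14 B, trailer = 4 B
Overhead bytes = header + trailer = 14 + 4 = 18
Total frame = payload + overhead = 1500 + 18 = 1518
Overhead % = 18 / 1518 * 100 = 1.1858% -> 1.19% (2 dp)

1.19


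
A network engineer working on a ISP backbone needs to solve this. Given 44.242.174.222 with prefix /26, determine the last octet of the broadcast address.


Given: IP = 44.242.174.222, prefix = /26
Host bits = 32 - 26 = 6
Network last octet = 222 AND mask = 192
Host part size = 2^6 - 1 = 63
Broadcast last octet = 192 OR 63 = 255

255


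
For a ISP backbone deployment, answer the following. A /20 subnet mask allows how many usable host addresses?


Given: subnet mask /20
Host bits = 32 - 20 = 12
Total addresses = 2^12 = 4096
Usable hosts = 4096 - 2 (network + broadcast) = 4094

4094


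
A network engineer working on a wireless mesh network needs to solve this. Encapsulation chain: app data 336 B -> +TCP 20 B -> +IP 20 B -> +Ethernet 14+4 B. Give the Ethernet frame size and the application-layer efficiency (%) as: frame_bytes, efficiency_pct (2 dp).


TCP segment = 336 + 20 = 356 B
IP packet = 356 + 20 = 376 B
Ethernet frame = 376 + 14 + 4 = 394 B
Efficiency = app / frame = 336 / 394 = 0.852792 = 85.2792% -> 85.28% (2 dp)

394, 85.28


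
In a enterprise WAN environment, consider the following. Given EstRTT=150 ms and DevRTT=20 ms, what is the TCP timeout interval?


Given: EstRTT = 150 ms, DevRTT = 20 ms
Timeout = EstRTT + 4 * DevRTT
4 * DevRTT = 4 * 20 = 80
Timeout = 150 + 80 = 230 ms

230


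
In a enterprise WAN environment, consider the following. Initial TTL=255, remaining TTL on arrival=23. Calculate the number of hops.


Given: initial TTL = 255, received TTL = 23
Hops = initial TTL - received TTL
Hops = 255 - 23 = 232

232


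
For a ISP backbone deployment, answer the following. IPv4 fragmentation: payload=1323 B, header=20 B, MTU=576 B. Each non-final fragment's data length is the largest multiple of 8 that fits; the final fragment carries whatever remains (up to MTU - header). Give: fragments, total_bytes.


Max data per non-final fragment = floor((MTU - header)/8)*8 = floor((576 - 20)/8)*8 = floor(556/8)*8 = 552 B
Final fragment needs no 8-byte alignment: it can carry up to MTU - header = 556 B
Non-final fragments needed = ceil((payload - 556) / 552) = ceil(767/552) = ceil(1.3895) = 2
Number of fragments = 2 + 1 = 3
Fragment sizes (data): 2 * 552 B + 219 B (last, 219 <= 556 OK)
Total bytes sent = payload + n_frags * header = 1323 + 3*20 = 1323 + 60 = 1383 B

3, 1383


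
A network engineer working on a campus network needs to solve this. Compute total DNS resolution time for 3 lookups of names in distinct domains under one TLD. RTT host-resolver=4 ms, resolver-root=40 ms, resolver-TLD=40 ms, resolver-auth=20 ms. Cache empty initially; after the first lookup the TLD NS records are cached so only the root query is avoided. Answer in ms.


Lookup 1 (cold cache): local + root + TLD + auth = 4 + 40 + 40 + 20 = 104 ms
Lookups 2..3 (TLD NS cached -> skip root; new domain -> still ask TLD and auth): local + TLD + auth = 4 + 40 + 20 = 64 ms each
Remaining 2 lookups: 2 * 64 = 128 ms
Total = 104 + 128 = 232 ms

232


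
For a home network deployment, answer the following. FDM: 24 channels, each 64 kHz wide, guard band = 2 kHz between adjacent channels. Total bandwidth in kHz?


Given: 24 channels, 64 kHz each, guard = 2 kHz
Channel bandwidth = 24 * 64 = 1536 kHz
Guard bands = 23 gaps * 2 kHz = 46 kHz
Total = 1536 + 46 = 1582 kHz

1582


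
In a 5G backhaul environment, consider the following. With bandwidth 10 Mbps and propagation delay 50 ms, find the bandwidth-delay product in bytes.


Given: bandwidth = 10 Mbps, delay = 50 ms
BDP in bits = 10 * 10^6 * 50 / 1000
BDP in bits = 500000
BDP in bytes = 500000 / 8 = 62500

62500


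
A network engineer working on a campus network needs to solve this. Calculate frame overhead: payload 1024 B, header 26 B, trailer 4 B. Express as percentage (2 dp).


Given: payload = 1024 B, header = 26 B, trailer = 4 B
Overhead bytes = header + trailer = 26 + 4 = 30
Total frame = payload + overhead = 1024 + 30 = 1054
Overhead % = 30 / 1054 * 100 = 2.8463% -> 2.85% (2 dp)

2.85


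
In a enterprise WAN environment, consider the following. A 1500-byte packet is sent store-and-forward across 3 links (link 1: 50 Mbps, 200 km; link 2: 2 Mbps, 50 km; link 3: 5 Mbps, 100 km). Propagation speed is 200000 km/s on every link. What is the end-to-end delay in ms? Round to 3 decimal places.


Packet = 1500 bytes = 12000 bits. Store-and-forward: sum (t_trans + t_prop) per link.
Link 1: t_trans = 12000/(50*10^6) s = 0.2400 ms; t_prop = 200/200000 s = 1.0000 ms; subtotal = 1.2400 ms
Link 2: t_trans = 12000/(2*10^6) s = 6.0000 ms; t_prop = 50/200000 s = 0.2500 ms; subtotal = 6.2500 ms
Link 3: t_trans = 12000/(5*10^6) s = 2.4000 ms; t_prop = 100/200000 s = 0.5000 ms; subtotal = 2.9000 ms
End-to-end = 1.2400 + 6.2500 + 2.9000 = 10.3900 ms -> 10.390 ms (3 dp)

10.390


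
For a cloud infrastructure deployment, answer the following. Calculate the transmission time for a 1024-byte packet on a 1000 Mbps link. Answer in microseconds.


Given: packet = 1024 bytes, bandwidth = 1000 Mbps
Packet in bits = 1024 * 8 = 8192 bits
Bandwidth = 1000 * 10^6 = 1000000000 bps
Time = 8192 / 1000000000 seconds
Time in us = 8192 * 10^6 / 1000000000 = 8.192

8.192


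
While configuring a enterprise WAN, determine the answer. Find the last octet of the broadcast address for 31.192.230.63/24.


Given: IP = 31.192.230.63, prefix = /24
Host bits = 32 - 24 = 8
Network last octet = 63 AND mask = 0
Host part size = 2^8 - 1 = 255
Broadcast last octet = 0 OR 255 = 255

255


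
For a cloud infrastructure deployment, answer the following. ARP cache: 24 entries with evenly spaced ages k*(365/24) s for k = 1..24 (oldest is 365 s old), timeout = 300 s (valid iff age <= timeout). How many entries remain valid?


Ages are k * 365/24 s for k = 1..24 (spacing = 15.2083 s).
Entry k is valid iff k * 365/24 <= 300 iff k <= 24 * 300 / 365 = 19.7260
n_valid = floor(19.7260) = 19
(n_stale = 24 - 19 = 5)

19


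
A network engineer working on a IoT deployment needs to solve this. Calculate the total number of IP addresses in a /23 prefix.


Given: CIDR prefix /23
Host bits = 32 - 23 = 9
Total addresses = 2^9 = 512

512


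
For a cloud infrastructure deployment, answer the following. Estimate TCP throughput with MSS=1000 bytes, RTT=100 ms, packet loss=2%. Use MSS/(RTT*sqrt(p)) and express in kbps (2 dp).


Given: MSS = 1000 bytes, RTT = 100 ms, loss = 2%
RTT in seconds = 100 / 1000 = 0.1
Loss rate = 2% = 0.02
sqrt(loss) = sqrt(0.02) = 0.141421356237
Throughput (bytes/s) = 1000 / (0.1 * 0.141421356237) = 70710.6781
Throughput (kbps) = 70710.6781 * 8 / 1000 = 565.685425 -> 565.69 kbps (2 dp)

565.69


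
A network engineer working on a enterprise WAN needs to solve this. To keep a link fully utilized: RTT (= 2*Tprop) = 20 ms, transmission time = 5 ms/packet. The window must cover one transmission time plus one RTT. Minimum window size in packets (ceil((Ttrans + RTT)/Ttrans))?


Given: Ttrans = 5 ms, RTT = 20 ms (= 2 * Tprop, Tprop = 10 ms)
Time until first ACK returns = Ttrans + RTT = 5 + 20 = 25 ms
Need W * Ttrans >= Ttrans + RTT  ->  W >= (Ttrans + RTT) / Ttrans
(Ttrans + RTT) / Ttrans = 25 / 5 = 5
W_min = ceil(5) = 5

5
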